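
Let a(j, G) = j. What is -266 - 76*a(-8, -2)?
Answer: 342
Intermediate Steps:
-266 - 76*a(-8, -2) = -266 - 76*(-8) = -266 + 608 = 342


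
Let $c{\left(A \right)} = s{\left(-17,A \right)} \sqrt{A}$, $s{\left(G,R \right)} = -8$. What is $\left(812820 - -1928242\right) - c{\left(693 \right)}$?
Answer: $2741062 + 24 \sqrt{77} \approx 2.7413 \cdot 10^{6}$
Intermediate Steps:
$c{\left(A \right)} = - 8 \sqrt{A}$
$\left(812820 - -1928242\right) - c{\left(693 \right)} = \left(812820 - -1928242\right) - - 8 \sqrt{693} = \left(812820 + 1928242\right) - - 8 \cdot 3 \sqrt{77} = 2741062 - - 24 \sqrt{77} = 2741062 + 24 \sqrt{77}$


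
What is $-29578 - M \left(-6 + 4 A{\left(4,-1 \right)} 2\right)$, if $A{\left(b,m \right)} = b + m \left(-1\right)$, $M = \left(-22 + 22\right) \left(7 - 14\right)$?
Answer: $-29578$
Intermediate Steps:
$M = 0$ ($M = 0 \left(-7\right) = 0$)
$A{\left(b,m \right)} = b - m$
$-29578 - M \left(-6 + 4 A{\left(4,-1 \right)} 2\right) = -29578 - 0 \left(-6 + 4 \left(4 - -1\right) 2\right) = -29578 - 0 \left(-6 + 4 \left(4 + 1\right) 2\right) = -29578 - 0 \left(-6 + 4 \cdot 5 \cdot 2\right) = -29578 - 0 \left(-6 + 20 \cdot 2\right) = -29578 - 0 \left(-6 + 40\right) = -29578 - 0 \cdot 34 = -29578 - 0 = -29578 + 0 = -29578$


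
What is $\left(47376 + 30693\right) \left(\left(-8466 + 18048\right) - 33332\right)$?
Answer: $-1854138750$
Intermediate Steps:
$\left(47376 + 30693\right) \left(\left(-8466 + 18048\right) - 33332\right) = 78069 \left(9582 - 33332\right) = 78069 \left(-23750\right) = -1854138750$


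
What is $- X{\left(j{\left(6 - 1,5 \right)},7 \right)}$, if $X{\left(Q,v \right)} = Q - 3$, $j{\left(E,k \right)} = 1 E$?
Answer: $-2$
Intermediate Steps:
$j{\left(E,k \right)} = E$
$X{\left(Q,v \right)} = -3 + Q$
$- X{\left(j{\left(6 - 1,5 \right)},7 \right)} = - (-3 + \left(6 - 1\right)) = - (-3 + 5) = \left(-1\right) 2 = -2$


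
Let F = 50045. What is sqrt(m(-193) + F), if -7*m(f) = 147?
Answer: 26*sqrt(74) ≈ 223.66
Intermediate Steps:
m(f) = -21 (m(f) = -1/7*147 = -21)
sqrt(m(-193) + F) = sqrt(-21 + 50045) = sqrt(50024) = 26*sqrt(74)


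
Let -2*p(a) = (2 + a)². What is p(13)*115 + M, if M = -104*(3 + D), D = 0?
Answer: -26499/2 ≈ -13250.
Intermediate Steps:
p(a) = -(2 + a)²/2
M = -312 (M = -104*(3 + 0) = -104*3 = -26*12 = -312)
p(13)*115 + M = -(2 + 13)²/2*115 - 312 = -½*15²*115 - 312 = -½*225*115 - 312 = -225/2*115 - 312 = -25875/2 - 312 = -26499/2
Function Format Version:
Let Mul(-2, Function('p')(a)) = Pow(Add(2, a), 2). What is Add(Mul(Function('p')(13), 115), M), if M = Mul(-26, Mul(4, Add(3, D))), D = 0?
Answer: Rational(-26499, 2) ≈ -13250.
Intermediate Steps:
Function('p')(a) = Mul(Rational(-1, 2), Pow(Add(2, a), 2))
M = -312 (M = Mul(-26, Mul(4, Add(3, 0))) = Mul(-26, Mul(4, 3)) = Mul(-26, 12) = -312)
Add(Mul(Function('p')(13), 115), M) = Add(Mul(Mul(Rational(-1, 2), Pow(Add(2, 13), 2)), 115), -312) = Add(Mul(Mul(Rational(-1, 2), Pow(15, 2)), 115), -312) = Add(Mul(Mul(Rational(-1, 2), 225), 115), -312) = Add(Mul(Rational(-225, 2), 115), -312) = Add(Rational(-25875, 2), -312) = Rational(-26499, 2)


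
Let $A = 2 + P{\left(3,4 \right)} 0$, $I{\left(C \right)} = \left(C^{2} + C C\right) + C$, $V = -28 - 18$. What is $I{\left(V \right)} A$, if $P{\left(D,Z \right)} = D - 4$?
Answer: $8372$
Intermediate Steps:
$V = -46$
$P{\left(D,Z \right)} = -4 + D$
$I{\left(C \right)} = C + 2 C^{2}$ ($I{\left(C \right)} = \left(C^{2} + C^{2}\right) + C = 2 C^{2} + C = C + 2 C^{2}$)
$A = 2$ ($A = 2 + \left(-4 + 3\right) 0 = 2 - 0 = 2 + 0 = 2$)
$I{\left(V \right)} A = - 46 \left(1 + 2 \left(-46\right)\right) 2 = - 46 \left(1 - 92\right) 2 = \left(-46\right) \left(-91\right) 2 = 4186 \cdot 2 = 8372$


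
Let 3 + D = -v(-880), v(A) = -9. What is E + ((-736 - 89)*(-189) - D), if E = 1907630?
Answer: 2063549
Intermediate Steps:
D = 6 (D = -3 - 1*(-9) = -3 + 9 = 6)
E + ((-736 - 89)*(-189) - D) = 1907630 + ((-736 - 89)*(-189) - 1*6) = 1907630 + (-825*(-189) - 6) = 1907630 + (155925 - 6) = 1907630 + 155919 = 2063549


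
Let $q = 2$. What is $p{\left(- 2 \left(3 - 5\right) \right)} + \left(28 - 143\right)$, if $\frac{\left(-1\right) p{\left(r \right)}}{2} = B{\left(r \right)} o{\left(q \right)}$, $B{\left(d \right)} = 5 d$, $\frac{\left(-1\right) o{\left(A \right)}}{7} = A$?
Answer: $445$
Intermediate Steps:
$o{\left(A \right)} = - 7 A$
$p{\left(r \right)} = 140 r$ ($p{\left(r \right)} = - 2 \cdot 5 r \left(\left(-7\right) 2\right) = - 2 \cdot 5 r \left(-14\right) = - 2 \left(- 70 r\right) = 140 r$)
$p{\left(- 2 \left(3 - 5\right) \right)} + \left(28 - 143\right) = 140 \left(- 2 \left(3 - 5\right)\right) + \left(28 - 143\right) = 140 \left(\left(-2\right) \left(-2\right)\right) + \left(28 - 143\right) = 140 \cdot 4 - 115 = 560 - 115 = 445$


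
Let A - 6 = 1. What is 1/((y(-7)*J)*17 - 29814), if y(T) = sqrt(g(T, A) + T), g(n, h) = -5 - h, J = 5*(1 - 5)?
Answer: I/(2*(-14907*I + 170*sqrt(19))) ≈ -3.3459e-5 + 1.6632e-6*I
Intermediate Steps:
A = 7 (A = 6 + 1 = 7)
J = -20 (J = 5*(-4) = -20)
y(T) = sqrt(-12 + T) (y(T) = sqrt((-5 - 1*7) + T) = sqrt((-5 - 7) + T) = sqrt(-12 + T))
1/((y(-7)*J)*17 - 29814) = 1/((sqrt(-12 - 7)*(-20))*17 - 29814) = 1/((sqrt(-19)*(-20))*17 - 29814) = 1/(((I*sqrt(19))*(-20))*17 - 29814) = 1/(-20*I*sqrt(19)*17 - 29814) = 1/(-340*I*sqrt(19) - 29814) = 1/(-29814 - 340*I*sqrt(19))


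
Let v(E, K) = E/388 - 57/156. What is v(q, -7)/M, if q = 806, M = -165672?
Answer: -8635/835649568 ≈ -1.0333e-5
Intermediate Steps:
v(E, K) = -19/52 + E/388 (v(E, K) = E*(1/388) - 57*1/156 = E/388 - 19/52 = -19/52 + E/388)
v(q, -7)/M = (-19/52 + (1/388)*806)/(-165672) = (-19/52 + 403/194)*(-1/165672) = (8635/5044)*(-1/165672) = -8635/835649568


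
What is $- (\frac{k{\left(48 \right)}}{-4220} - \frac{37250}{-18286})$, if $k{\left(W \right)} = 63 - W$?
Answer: $- \frac{15692071}{7716692} \approx -2.0335$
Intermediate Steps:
$- (\frac{k{\left(48 \right)}}{-4220} - \frac{37250}{-18286}) = - (\frac{63 - 48}{-4220} - \frac{37250}{-18286}) = - (\left(63 - 48\right) \left(- \frac{1}{4220}\right) - - \frac{18625}{9143}) = - (15 \left(- \frac{1}{4220}\right) + \frac{18625}{9143}) = - (- \frac{3}{844} + \frac{18625}{9143}) = \left(-1\right) \frac{15692071}{7716692} = - \frac{15692071}{7716692}$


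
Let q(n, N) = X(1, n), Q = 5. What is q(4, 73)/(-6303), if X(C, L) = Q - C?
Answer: -4/6303 ≈ -0.00063462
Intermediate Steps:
X(C, L) = 5 - C
q(n, N) = 4 (q(n, N) = 5 - 1*1 = 5 - 1 = 4)
q(4, 73)/(-6303) = 4/(-6303) = 4*(-1/6303) = -4/6303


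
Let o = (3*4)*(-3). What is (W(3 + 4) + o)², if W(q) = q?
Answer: 841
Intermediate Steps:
o = -36 (o = 12*(-3) = -36)
(W(3 + 4) + o)² = ((3 + 4) - 36)² = (7 - 36)² = (-29)² = 841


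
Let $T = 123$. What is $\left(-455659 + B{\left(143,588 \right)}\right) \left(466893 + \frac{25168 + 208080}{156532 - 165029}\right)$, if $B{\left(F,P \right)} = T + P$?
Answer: $- \frac{1804758958973204}{8497} \approx -2.124 \cdot 10^{11}$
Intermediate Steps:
$B{\left(F,P \right)} = 123 + P$
$\left(-455659 + B{\left(143,588 \right)}\right) \left(466893 + \frac{25168 + 208080}{156532 - 165029}\right) = \left(-455659 + \left(123 + 588\right)\right) \left(466893 + \frac{25168 + 208080}{156532 - 165029}\right) = \left(-455659 + 711\right) \left(466893 + \frac{233248}{-8497}\right) = - 454948 \left(466893 + 233248 \left(- \frac{1}{8497}\right)\right) = - 454948 \left(466893 - \frac{233248}{8497}\right) = \left(-454948\right) \frac{3966956573}{8497} = - \frac{1804758958973204}{8497}$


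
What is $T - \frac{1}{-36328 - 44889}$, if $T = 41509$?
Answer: $\frac{3371236454}{81217} \approx 41509.0$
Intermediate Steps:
$T - \frac{1}{-36328 - 44889} = 41509 - \frac{1}{-36328 - 44889} = 41509 - \frac{1}{-81217} = 41509 - - \frac{1}{81217} = 41509 + \frac{1}{81217} = \frac{3371236454}{81217}$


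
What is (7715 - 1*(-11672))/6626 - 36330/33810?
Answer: 1975009/1066786 ≈ 1.8514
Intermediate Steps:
(7715 - 1*(-11672))/6626 - 36330/33810 = (7715 + 11672)*(1/6626) - 36330*1/33810 = 19387*(1/6626) - 173/161 = 19387/6626 - 173/161 = 1975009/1066786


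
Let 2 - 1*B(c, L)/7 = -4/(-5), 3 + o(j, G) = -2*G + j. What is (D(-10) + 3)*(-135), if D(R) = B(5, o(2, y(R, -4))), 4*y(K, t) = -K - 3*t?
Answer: -1539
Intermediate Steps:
y(K, t) = -3*t/4 - K/4 (y(K, t) = (-K - 3*t)/4 = -3*t/4 - K/4)
o(j, G) = -3 + j - 2*G (o(j, G) = -3 + (-2*G + j) = -3 + (j - 2*G) = -3 + j - 2*G)
B(c, L) = 42/5 (B(c, L) = 14 - (-28)/(-5) = 14 - (-28)*(-1)/5 = 14 - 7*⅘ = 14 - 28/5 = 42/5)
D(R) = 42/5
(D(-10) + 3)*(-135) = (42/5 + 3)*(-135) = (57/5)*(-135) = -1539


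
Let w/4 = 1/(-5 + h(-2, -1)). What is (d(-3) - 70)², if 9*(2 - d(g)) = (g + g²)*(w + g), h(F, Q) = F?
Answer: 1898884/441 ≈ 4305.9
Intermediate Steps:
w = -4/7 (w = 4/(-5 - 2) = 4/(-7) = 4*(-⅐) = -4/7 ≈ -0.57143)
d(g) = 2 - (-4/7 + g)*(g + g²)/9 (d(g) = 2 - (g + g²)*(-4/7 + g)/9 = 2 - (-4/7 + g)*(g + g²)/9)
(d(-3) - 70)² = ((2 - ⅑*(-3)³ - 1/21*(-3)² + (4/63)*(-3)) - 70)² = ((2 - ⅑*(-27) - 1/21*9 - 4/21) - 70)² = ((2 + 3 - 3/7 - 4/21) - 70)² = (92/21 - 70)² = (-1378/21)² = 1898884/441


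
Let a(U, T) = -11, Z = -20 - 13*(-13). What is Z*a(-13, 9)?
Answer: -1639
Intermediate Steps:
Z = 149 (Z = -20 + 169 = 149)
Z*a(-13, 9) = 149*(-11) = -1639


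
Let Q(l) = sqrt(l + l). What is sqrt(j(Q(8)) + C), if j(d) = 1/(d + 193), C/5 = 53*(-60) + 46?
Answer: I*sqrt(608136833)/197 ≈ 125.18*I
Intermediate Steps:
C = -15670 (C = 5*(53*(-60) + 46) = 5*(-3180 + 46) = 5*(-3134) = -15670)
Q(l) = sqrt(2)*sqrt(l) (Q(l) = sqrt(2*l) = sqrt(2)*sqrt(l))
j(d) = 1/(193 + d)
sqrt(j(Q(8)) + C) = sqrt(1/(193 + sqrt(2)*sqrt(8)) - 15670) = sqrt(1/(193 + sqrt(2)*(2*sqrt(2))) - 15670) = sqrt(1/(193 + 4) - 15670) = sqrt(1/197 - 15670) = sqrt(-3086989/197) = I*sqrt(608136833)/197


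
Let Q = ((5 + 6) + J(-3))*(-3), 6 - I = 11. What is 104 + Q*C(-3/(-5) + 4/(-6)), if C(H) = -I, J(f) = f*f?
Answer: -196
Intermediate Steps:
I = -5 (I = 6 - 1*11 = 6 - 11 = -5)
J(f) = f²
C(H) = 5 (C(H) = -1*(-5) = 5)
Q = -60 (Q = ((5 + 6) + (-3)²)*(-3) = (11 + 9)*(-3) = 20*(-3) = -60)
104 + Q*C(-3/(-5) + 4/(-6)) = 104 - 60*5 = 104 - 300 = -196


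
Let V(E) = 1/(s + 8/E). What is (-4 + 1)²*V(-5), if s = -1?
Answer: -45/13 ≈ -3.4615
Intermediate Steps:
V(E) = 1/(-1 + 8/E)
(-4 + 1)²*V(-5) = (-4 + 1)²*(-5/(8 - 1*(-5))) = (-3)²*(-5/(8 + 5)) = 9*(-5/13) = -45/13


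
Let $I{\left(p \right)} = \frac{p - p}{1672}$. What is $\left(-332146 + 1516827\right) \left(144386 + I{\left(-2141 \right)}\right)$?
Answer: $171051350866$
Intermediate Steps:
$I{\left(p \right)} = 0$ ($I{\left(p \right)} = 0 \cdot \frac{1}{1672} = 0$)
$\left(-332146 + 1516827\right) \left(144386 + I{\left(-2141 \right)}\right) = \left(-332146 + 1516827\right) \left(144386 + 0\right) = 1184681 \cdot 144386 = 171051350866$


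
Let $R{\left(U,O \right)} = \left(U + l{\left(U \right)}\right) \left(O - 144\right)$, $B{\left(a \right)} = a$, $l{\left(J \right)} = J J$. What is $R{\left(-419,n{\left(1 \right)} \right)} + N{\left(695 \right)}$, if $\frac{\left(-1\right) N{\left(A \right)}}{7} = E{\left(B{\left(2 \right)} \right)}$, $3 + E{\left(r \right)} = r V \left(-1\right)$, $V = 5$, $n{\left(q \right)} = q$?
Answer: $-25045215$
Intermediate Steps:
$l{\left(J \right)} = J^{2}$
$E{\left(r \right)} = -3 - 5 r$ ($E{\left(r \right)} = -3 + r 5 \left(-1\right) = -3 + 5 r \left(-1\right) = -3 - 5 r$)
$R{\left(U,O \right)} = \left(-144 + O\right) \left(U + U^{2}\right)$ ($R{\left(U,O \right)} = \left(U + U^{2}\right) \left(O - 144\right) = \left(U + U^{2}\right) \left(-144 + O\right) = \left(-144 + O\right) \left(U + U^{2}\right)$)
$N{\left(A \right)} = 91$ ($N{\left(A \right)} = - 7 \left(-3 - 10\right) = \left(-7\right) \left(-13\right) = 91$)
$R{\left(-419,n{\left(1 \right)} \right)} + N{\left(695 \right)} = - 419 \left(-144 + 1 - -60336 + 1 \left(-419\right)\right) + 91 = - 419 \left(-144 + 1 + 60336 - 419\right) + 91 = \left(-419\right) 59774 + 91 = -25045306 + 91 = -25045215$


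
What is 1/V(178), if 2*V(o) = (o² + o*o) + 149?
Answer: 2/63517 ≈ 3.1488e-5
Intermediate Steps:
V(o) = 149/2 + o² (V(o) = ((o² + o*o) + 149)/2 = ((o² + o²) + 149)/2 = (2*o² + 149)/2 = (149 + 2*o²)/2 = 149/2 + o²)
1/V(178) = 1/(149/2 + 178²) = 1/(149/2 + 31684) = 1/(63517/2) = 2/63517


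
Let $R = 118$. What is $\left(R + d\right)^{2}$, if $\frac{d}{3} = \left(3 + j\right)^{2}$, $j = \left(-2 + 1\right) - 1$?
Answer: $14641$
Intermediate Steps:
$j = -2$ ($j = -1 - 1 = -2$)
$d = 3$ ($d = 3 \left(3 - 2\right)^{2} = 3 \cdot 1^{2} = 3 \cdot 1 = 3$)
$\left(R + d\right)^{2} = \left(118 + 3\right)^{2} = 121^{2} = 14641$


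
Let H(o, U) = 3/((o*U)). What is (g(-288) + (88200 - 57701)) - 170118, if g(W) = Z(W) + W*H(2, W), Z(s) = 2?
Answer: -279231/2 ≈ -1.3962e+5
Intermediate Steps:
H(o, U) = 3/(U*o) (H(o, U) = 3/((U*o)) = 3*(1/(U*o)) = 3/(U*o))
g(W) = 7/2 (g(W) = 2 + W*(3/(W*2)) = 2 + W*(3*(½)/W) = 2 + W*(3/(2*W)) = 2 + 3/2 = 7/2)
(g(-288) + (88200 - 57701)) - 170118 = (7/2 + (88200 - 57701)) - 170118 = (7/2 + 30499) - 170118 = 61005/2 - 170118 = -279231/2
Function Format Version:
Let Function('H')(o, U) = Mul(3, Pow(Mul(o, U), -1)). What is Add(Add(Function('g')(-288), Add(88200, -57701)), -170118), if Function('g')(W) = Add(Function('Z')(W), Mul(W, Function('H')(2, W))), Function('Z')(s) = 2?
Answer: Rational(-279231, 2) ≈ -1.3962e+5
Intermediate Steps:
Function('H')(o, U) = Mul(3, Pow(U, -1), Pow(o, -1)) (Function('H')(o, U) = Mul(3, Pow(Mul(U, o), -1)) = Mul(3, Mul(Pow(U, -1), Pow(o, -1))) = Mul(3, Pow(U, -1), Pow(o, -1)))
Function('g')(W) = Rational(7, 2) (Function('g')(W) = Add(2, Mul(W, Mul(3, Pow(W, -1), Pow(2, -1)))) = Add(2, Mul(W, Mul(3, Pow(W, -1), Rational(1, 2)))) = Add(2, Mul(W, Mul(Rational(3, 2), Pow(W, -1)))) = Add(2, Rational(3, 2)) = Rational(7, 2))
Add(Add(Function('g')(-288), Add(88200, -57701)), -170118) = Add(Add(Rational(7, 2), Add(88200, -57701)), -170118) = Add(Add(Rational(7, 2), 30499), -170118) = Add(Rational(61005, 2), -170118) = Rational(-279231, 2)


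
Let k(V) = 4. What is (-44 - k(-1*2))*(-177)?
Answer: 8496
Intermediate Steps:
(-44 - k(-1*2))*(-177) = (-44 - 1*4)*(-177) = (-44 - 4)*(-177) = -48*(-177) = 8496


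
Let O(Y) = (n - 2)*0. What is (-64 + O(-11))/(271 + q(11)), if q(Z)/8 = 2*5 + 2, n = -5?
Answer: -64/367 ≈ -0.17439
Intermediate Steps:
q(Z) = 96 (q(Z) = 8*(2*5 + 2) = 8*(10 + 2) = 8*12 = 96)
O(Y) = 0 (O(Y) = (-5 - 2)*0 = -7*0 = 0)
(-64 + O(-11))/(271 + q(11)) = (-64 + 0)/(271 + 96) = -64/367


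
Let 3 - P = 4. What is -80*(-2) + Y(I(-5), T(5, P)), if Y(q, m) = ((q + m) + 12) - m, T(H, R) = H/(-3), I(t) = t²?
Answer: 197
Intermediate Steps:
P = -1 (P = 3 - 1*4 = 3 - 4 = -1)
T(H, R) = -H/3 (T(H, R) = H*(-⅓) = -H/3)
Y(q, m) = 12 + q (Y(q, m) = ((m + q) + 12) - m = (12 + m + q) - m = 12 + q)
-80*(-2) + Y(I(-5), T(5, P)) = -80*(-2) + (12 + (-5)²) = -20*(-8) + (12 + 25) = 160 + 37 = 197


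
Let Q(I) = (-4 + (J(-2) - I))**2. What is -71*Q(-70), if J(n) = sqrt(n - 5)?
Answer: -308779 - 9372*I*sqrt(7) ≈ -3.0878e+5 - 24796.0*I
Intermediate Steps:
J(n) = sqrt(-5 + n)
Q(I) = (-4 - I + I*sqrt(7))**2 (Q(I) = (-4 + (sqrt(-5 - 2) - I))**2 = (-4 + (sqrt(-7) - I))**2 = (-4 + (I*sqrt(7) - I))**2 = (-4 + (-I + I*sqrt(7)))**2 = (-4 - I + I*sqrt(7))**2)
-71*Q(-70) = -71*(4 - 70 - I*sqrt(7))**2 = -71*(-66 - I*sqrt(7))**2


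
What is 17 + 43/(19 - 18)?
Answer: 60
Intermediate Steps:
17 + 43/(19 - 18) = 17 + 43/1 = 17 + 43*1 = 17 + 43 = 60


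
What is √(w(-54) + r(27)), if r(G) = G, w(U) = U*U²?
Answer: 21*I*√357 ≈ 396.78*I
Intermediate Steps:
w(U) = U³
√(w(-54) + r(27)) = √((-54)³ + 27) = √(-157464 + 27) = √(-157437) = 21*I*√357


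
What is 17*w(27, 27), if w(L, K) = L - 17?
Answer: 170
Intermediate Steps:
w(L, K) = -17 + L
17*w(27, 27) = 17*(-17 + 27) = 17*10 = 170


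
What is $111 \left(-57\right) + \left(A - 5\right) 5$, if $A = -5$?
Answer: $-6377$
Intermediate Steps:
$111 \left(-57\right) + \left(A - 5\right) 5 = 111 \left(-57\right) + \left(-5 - 5\right) 5 = -6327 - 50 = -6377$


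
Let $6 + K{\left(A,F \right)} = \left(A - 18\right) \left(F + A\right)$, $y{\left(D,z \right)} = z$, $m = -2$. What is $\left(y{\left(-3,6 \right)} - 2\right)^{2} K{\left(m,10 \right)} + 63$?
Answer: $-2593$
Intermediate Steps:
$K{\left(A,F \right)} = -6 + \left(-18 + A\right) \left(A + F\right)$ ($K{\left(A,F \right)} = -6 + \left(A - 18\right) \left(F + A\right) = -6 + \left(-18 + A\right) \left(A + F\right)$)
$\left(y{\left(-3,6 \right)} - 2\right)^{2} K{\left(m,10 \right)} + 63 = \left(6 - 2\right)^{2} \left(-6 + \left(-2\right)^{2} - -36 - 180 - 20\right) + 63 = 4^{2} \left(-6 + 4 + 36 - 180 - 20\right) + 63 = 16 \left(-166\right) + 63 = -2656 + 63 = -2593$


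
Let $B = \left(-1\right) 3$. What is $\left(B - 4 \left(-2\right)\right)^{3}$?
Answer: $125$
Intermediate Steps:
$B = -3$
$\left(B - 4 \left(-2\right)\right)^{3} = \left(-3 - 4 \left(-2\right)\right)^{3} = \left(-3 - -8\right)^{3} = \left(-3 + 8\right)^{3} = 5^{3} = 125$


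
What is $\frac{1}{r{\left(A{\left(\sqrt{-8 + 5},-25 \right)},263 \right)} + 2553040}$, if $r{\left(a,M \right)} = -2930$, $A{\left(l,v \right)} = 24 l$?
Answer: $\frac{1}{2550110} \approx 3.9214 \cdot 10^{-7}$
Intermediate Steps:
$\frac{1}{r{\left(A{\left(\sqrt{-8 + 5},-25 \right)},263 \right)} + 2553040} = \frac{1}{-2930 + 2553040} = \frac{1}{2550110}$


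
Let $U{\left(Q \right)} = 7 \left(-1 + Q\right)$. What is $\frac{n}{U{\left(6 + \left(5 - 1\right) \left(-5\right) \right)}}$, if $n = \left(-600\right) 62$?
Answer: $\frac{2480}{7} \approx 354.29$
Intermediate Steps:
$n = -37200$
$U{\left(Q \right)} = -7 + 7 Q$
$\frac{n}{U{\left(6 + \left(5 - 1\right) \left(-5\right) \right)}} = - \frac{37200}{-7 + 7 \left(6 + \left(5 - 1\right) \left(-5\right)\right)} = - \frac{37200}{-7 + 7 \left(6 + 4 \left(-5\right)\right)} = - \frac{37200}{-7 + 7 \left(6 - 20\right)} = - \frac{37200}{-7 + 7 \left(-14\right)} = - \frac{37200}{-7 - 98} = - \frac{37200}{-105} = \left(-37200\right) \left(- \frac{1}{105}\right) = \frac{2480}{7}$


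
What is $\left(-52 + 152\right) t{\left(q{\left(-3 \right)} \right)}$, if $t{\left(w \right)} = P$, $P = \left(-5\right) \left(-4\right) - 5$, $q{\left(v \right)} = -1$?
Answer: $1500$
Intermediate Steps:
$P = 15$ ($P = 20 - 5 = 15$)
$t{\left(w \right)} = 15$
$\left(-52 + 152\right) t{\left(q{\left(-3 \right)} \right)} = \left(-52 + 152\right) 15 = 100 \cdot 15 = 1500$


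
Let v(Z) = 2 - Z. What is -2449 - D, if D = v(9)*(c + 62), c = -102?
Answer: -2729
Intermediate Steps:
D = 280 (D = (2 - 1*9)*(-102 + 62) = (2 - 9)*(-40) = -7*(-40) = 280)
-2449 - D = -2449 - 1*280 = -2449 - 280 = -2729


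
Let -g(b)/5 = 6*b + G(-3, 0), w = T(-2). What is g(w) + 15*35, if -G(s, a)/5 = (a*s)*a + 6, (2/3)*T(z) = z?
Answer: 765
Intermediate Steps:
T(z) = 3*z/2
w = -3 (w = (3/2)*(-2) = -3)
G(s, a) = -30 - 5*s*a² (G(s, a) = -5*((a*s)*a + 6) = -5*(s*a² + 6) = -5*(6 + s*a²) = -30 - 5*s*a²)
g(b) = 150 - 30*b (g(b) = -5*(6*b + (-30 - 5*(-3)*0²)) = -5*(6*b + (-30 - 5*(-3)*0)) = -5*(6*b + (-30 + 0)) = -5*(6*b - 30) = -5*(-30 + 6*b) = 150 - 30*b)
g(w) + 15*35 = (150 - 30*(-3)) + 15*35 = (150 + 90) + 525 = 240 + 525 = 765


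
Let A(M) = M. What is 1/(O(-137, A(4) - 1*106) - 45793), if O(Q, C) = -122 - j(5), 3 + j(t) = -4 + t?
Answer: -1/45913 ≈ -2.1780e-5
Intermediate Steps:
j(t) = -7 + t (j(t) = -3 + (-4 + t) = -7 + t)
O(Q, C) = -120 (O(Q, C) = -122 - (-7 + 5) = -122 - 1*(-2) = -122 + 2 = -120)
1/(O(-137, A(4) - 1*106) - 45793) = 1/(-120 - 45793) = 1/(-45913) = -1/45913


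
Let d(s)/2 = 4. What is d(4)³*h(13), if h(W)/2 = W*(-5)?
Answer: -66560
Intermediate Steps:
h(W) = -10*W (h(W) = 2*(W*(-5)) = 2*(-5*W) = -10*W)
d(s) = 8 (d(s) = 2*4 = 8)
d(4)³*h(13) = 8³*(-10*13) = 512*(-130) = -66560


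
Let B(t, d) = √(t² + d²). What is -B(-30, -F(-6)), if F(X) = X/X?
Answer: -√901 ≈ -30.017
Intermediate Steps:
F(X) = 1
B(t, d) = √(d² + t²)
-B(-30, -F(-6)) = -√((-1*1)² + (-30)²) = -√((-1)² + 900) = -√(1 + 900) = -√901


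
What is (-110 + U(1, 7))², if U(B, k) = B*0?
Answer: 12100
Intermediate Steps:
U(B, k) = 0
(-110 + U(1, 7))² = (-110 + 0)² = (-110)² = 12100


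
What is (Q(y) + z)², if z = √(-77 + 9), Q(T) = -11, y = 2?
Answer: 53 - 44*I*√17 ≈ 53.0 - 181.42*I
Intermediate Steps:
z = 2*I*√17 (z = √(-68) = 2*I*√17 ≈ 8.2462*I)
(Q(y) + z)² = (-11 + 2*I*√17)²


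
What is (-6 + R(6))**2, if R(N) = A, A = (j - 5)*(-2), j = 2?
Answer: 0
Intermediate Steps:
A = 6 (A = (2 - 5)*(-2) = -3*(-2) = 6)
R(N) = 6
(-6 + R(6))**2 = (-6 + 6)**2 = 0**2 = 0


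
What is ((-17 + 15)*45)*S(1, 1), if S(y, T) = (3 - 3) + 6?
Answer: -540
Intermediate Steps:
S(y, T) = 6 (S(y, T) = 0 + 6 = 6)
((-17 + 15)*45)*S(1, 1) = ((-17 + 15)*45)*6 = -2*45*6 = -90*6 = -540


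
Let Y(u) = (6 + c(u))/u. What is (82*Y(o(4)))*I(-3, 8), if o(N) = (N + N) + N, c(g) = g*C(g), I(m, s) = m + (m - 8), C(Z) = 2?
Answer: -2870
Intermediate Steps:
I(m, s) = -8 + 2*m (I(m, s) = m + (-8 + m) = -8 + 2*m)
c(g) = 2*g (c(g) = g*2 = 2*g)
o(N) = 3*N (o(N) = 2*N + N = 3*N)
Y(u) = (6 + 2*u)/u
(82*Y(o(4)))*I(-3, 8) = (82*(2 + 6/((3*4))))*(-8 + 2*(-3)) = (82*(2 + 6/12))*(-8 - 6) = (82*(2 + 6*(1/12)))*(-14) = (82*(2 + ½))*(-14) = (82*(5/2))*(-14) = 205*(-14) = -2870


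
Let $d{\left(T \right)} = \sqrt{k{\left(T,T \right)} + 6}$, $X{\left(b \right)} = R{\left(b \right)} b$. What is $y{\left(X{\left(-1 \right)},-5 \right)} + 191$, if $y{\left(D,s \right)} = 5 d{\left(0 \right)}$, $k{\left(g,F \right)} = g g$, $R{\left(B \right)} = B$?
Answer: $191 + 5 \sqrt{6} \approx 203.25$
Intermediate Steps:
$k{\left(g,F \right)} = g^{2}$
$X{\left(b \right)} = b^{2}$ ($X{\left(b \right)} = b b = b^{2}$)
$d{\left(T \right)} = \sqrt{6 + T^{2}}$ ($d{\left(T \right)} = \sqrt{T^{2} + 6} = \sqrt{6 + T^{2}}$)
$y{\left(D,s \right)} = 5 \sqrt{6}$ ($y{\left(D,s \right)} = 5 \sqrt{6 + 0^{2}} = 5 \sqrt{6 + 0} = 5 \sqrt{6}$)
$y{\left(X{\left(-1 \right)},-5 \right)} + 191 = 5 \sqrt{6} + 191 = 191 + 5 \sqrt{6}$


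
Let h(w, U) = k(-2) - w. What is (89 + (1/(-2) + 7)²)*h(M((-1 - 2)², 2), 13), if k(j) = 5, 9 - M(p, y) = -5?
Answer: -4725/4 ≈ -1181.3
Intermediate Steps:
M(p, y) = 14 (M(p, y) = 9 - 1*(-5) = 9 + 5 = 14)
h(w, U) = 5 - w
(89 + (1/(-2) + 7)²)*h(M((-1 - 2)², 2), 13) = (89 + (1/(-2) + 7)²)*(5 - 1*14) = (89 + (-½ + 7)²)*(5 - 14) = (89 + (13/2)²)*(-9) = (89 + 169/4)*(-9) = (525/4)*(-9) = -4725/4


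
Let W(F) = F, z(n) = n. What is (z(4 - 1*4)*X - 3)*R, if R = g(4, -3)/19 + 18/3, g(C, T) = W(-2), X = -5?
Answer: -336/19 ≈ -17.684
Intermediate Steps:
g(C, T) = -2
R = 112/19 (R = -2/19 + 18/3 = -2*1/19 + 18*(1/3) = -2/19 + 6 = 112/19 ≈ 5.8947)
(z(4 - 1*4)*X - 3)*R = ((4 - 1*4)*(-5) - 3)*(112/19) = ((4 - 4)*(-5) - 3)*(112/19) = (0*(-5) - 3)*(112/19) = (0 - 3)*(112/19) = -3*112/19 = -336/19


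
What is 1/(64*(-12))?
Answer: -1/768 ≈ -0.0013021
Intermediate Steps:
1/(64*(-12)) = 1/(-768) = -1/768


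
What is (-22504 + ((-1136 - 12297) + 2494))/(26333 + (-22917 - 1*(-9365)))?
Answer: -33443/12781 ≈ -2.6166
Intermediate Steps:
(-22504 + ((-1136 - 12297) + 2494))/(26333 + (-22917 - 1*(-9365))) = (-22504 + (-13433 + 2494))/(26333 + (-22917 + 9365)) = (-22504 - 10939)/(26333 - 13552) = -33443/12781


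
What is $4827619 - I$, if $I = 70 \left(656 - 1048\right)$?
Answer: $4855059$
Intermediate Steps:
$I = -27440$ ($I = 70 \left(-392\right) = -27440$)
$4827619 - I = 4827619 - -27440 = 4827619 + 27440 = 4855059$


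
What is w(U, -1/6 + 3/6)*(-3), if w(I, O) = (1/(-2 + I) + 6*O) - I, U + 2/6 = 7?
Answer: 187/14 ≈ 13.357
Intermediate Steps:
U = 20/3 (U = -⅓ + 7 = 20/3 ≈ 6.6667)
w(I, O) = 1/(-2 + I) - I + 6*O
w(U, -1/6 + 3/6)*(-3) = ((1 - (20/3)² - 12*(-1/6 + 3/6) + 2*(20/3) + 6*(20/3)*(-1/6 + 3/6))/(-2 + 20/3))*(-3) = ((1 - 1*400/9 - 12*(-1*⅙ + 3*(⅙)) + 40/3 + 6*(20/3)*(-1*⅙ + 3*(⅙)))/(14/3))*(-3) = (3*(1 - 400/9 - 12*(-⅙ + ½) + 40/3 + 6*(20/3)*(-⅙ + ½))/14)*(-3) = (3*(1 - 400/9 - 12*⅓ + 40/3 + 6*(20/3)*(⅓))/14)*(-3) = (3*(1 - 400/9 - 4 + 40/3 + 40/3)/14)*(-3) = ((3/14)*(-187/9))*(-3) = -187/42*(-3) = 187/14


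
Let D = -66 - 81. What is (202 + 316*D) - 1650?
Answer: -47900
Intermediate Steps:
D = -147
(202 + 316*D) - 1650 = (202 + 316*(-147)) - 1650 = (202 - 46452) - 1650 = -46250 - 1650 = -47900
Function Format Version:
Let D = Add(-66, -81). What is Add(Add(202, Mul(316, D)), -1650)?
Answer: -47900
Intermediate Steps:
D = -147
Add(Add(202, Mul(316, D)), -1650) = Add(Add(202, Mul(316, -147)), -1650) = Add(Add(202, -46452), -1650) = Add(-46250, -1650) = -47900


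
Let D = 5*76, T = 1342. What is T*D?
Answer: 509960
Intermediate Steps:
D = 380
T*D = 1342*380 = 509960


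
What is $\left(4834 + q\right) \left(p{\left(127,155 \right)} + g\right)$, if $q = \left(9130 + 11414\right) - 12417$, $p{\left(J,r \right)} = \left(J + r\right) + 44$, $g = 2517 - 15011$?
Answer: $-157709448$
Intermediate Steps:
$g = -12494$
$p{\left(J,r \right)} = 44 + J + r$
$q = 8127$ ($q = 20544 - 12417 = 8127$)
$\left(4834 + q\right) \left(p{\left(127,155 \right)} + g\right) = \left(4834 + 8127\right) \left(\left(44 + 127 + 155\right) - 12494\right) = 12961 \left(326 - 12494\right) = 12961 \left(-12168\right) = -157709448$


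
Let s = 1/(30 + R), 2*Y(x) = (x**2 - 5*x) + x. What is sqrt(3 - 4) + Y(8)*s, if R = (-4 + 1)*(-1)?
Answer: 16/33 + I ≈ 0.48485 + 1.0*I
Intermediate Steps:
R = 3 (R = -3*(-1) = 3)
Y(x) = x**2/2 - 2*x (Y(x) = ((x**2 - 5*x) + x)/2 = (x**2 - 4*x)/2 = x**2/2 - 2*x)
s = 1/33 (s = 1/(30 + 3) = 1/33 ≈ 0.030303)
sqrt(3 - 4) + Y(8)*s = sqrt(3 - 4) + ((1/2)*8*(-4 + 8))*(1/33) = sqrt(-1) + ((1/2)*8*4)*(1/33) = I + 16*(1/33) = I + 16/33 = 16/33 + I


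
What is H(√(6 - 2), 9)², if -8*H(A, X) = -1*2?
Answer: 1/16 ≈ 0.062500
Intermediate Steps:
H(A, X) = ¼ (H(A, X) = -(-1)*2/8 = -⅛*(-2) = ¼)
H(√(6 - 2), 9)² = (¼)² = 1/16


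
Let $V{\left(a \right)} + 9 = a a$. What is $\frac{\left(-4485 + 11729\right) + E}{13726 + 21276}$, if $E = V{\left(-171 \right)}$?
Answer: $\frac{1658}{1591} \approx 1.0421$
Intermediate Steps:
$V{\left(a \right)} = -9 + a^{2}$ ($V{\left(a \right)} = -9 + a a = -9 + a^{2}$)
$E = 29232$ ($E = -9 + \left(-171\right)^{2} = -9 + 29241 = 29232$)
$\frac{\left(-4485 + 11729\right) + E}{13726 + 21276} = \frac{\left(-4485 + 11729\right) + 29232}{13726 + 21276} = \frac{7244 + 29232}{35002} = 36476 \cdot \frac{1}{35002} = \frac{1658}{1591}$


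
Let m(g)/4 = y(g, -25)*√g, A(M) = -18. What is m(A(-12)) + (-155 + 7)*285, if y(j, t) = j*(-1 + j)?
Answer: -42180 + 4104*I*√2 ≈ -42180.0 + 5803.9*I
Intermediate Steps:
m(g) = 4*g^(3/2)*(-1 + g) (m(g) = 4*((g*(-1 + g))*√g) = 4*(g^(3/2)*(-1 + g)) = 4*g^(3/2)*(-1 + g))
m(A(-12)) + (-155 + 7)*285 = 4*(-18)^(3/2)*(-1 - 18) + (-155 + 7)*285 = 4*(-54*I*√2)*(-19) - 148*285 = 4104*I*√2 - 42180 = -42180 + 4104*I*√2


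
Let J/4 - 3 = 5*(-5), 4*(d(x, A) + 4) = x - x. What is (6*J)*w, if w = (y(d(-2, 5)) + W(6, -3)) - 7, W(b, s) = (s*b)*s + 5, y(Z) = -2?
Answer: -26400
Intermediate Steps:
d(x, A) = -4 (d(x, A) = -4 + (x - x)/4 = -4 + (1/4)*0 = -4 + 0 = -4)
W(b, s) = 5 + b*s**2 (W(b, s) = (b*s)*s + 5 = b*s**2 + 5 = 5 + b*s**2)
w = 50 (w = (-2 + (5 + 6*(-3)**2)) - 7 = (-2 + (5 + 6*9)) - 7 = (-2 + (5 + 54)) - 7 = (-2 + 59) - 7 = 57 - 7 = 50)
J = -88 (J = 12 + 4*(5*(-5)) = 12 + 4*(-25) = 12 - 100 = -88)
(6*J)*w = (6*(-88))*50 = -528*50 = -26400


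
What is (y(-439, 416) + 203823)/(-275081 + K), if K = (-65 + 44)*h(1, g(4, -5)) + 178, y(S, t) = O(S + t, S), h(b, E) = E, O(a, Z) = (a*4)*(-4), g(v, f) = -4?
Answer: -204191/274819 ≈ -0.74300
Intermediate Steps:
O(a, Z) = -16*a (O(a, Z) = (4*a)*(-4) = -16*a)
y(S, t) = -16*S - 16*t (y(S, t) = -16*(S + t) = -16*S - 16*t)
K = 262 (K = (-65 + 44)*(-4) + 178 = -21*(-4) + 178 = 84 + 178 = 262)
(y(-439, 416) + 203823)/(-275081 + K) = ((-16*(-439) - 16*416) + 203823)/(-275081 + 262) = ((7024 - 6656) + 203823)/(-274819) = (368 + 203823)*(-1/274819) = 204191*(-1/274819) = -204191/274819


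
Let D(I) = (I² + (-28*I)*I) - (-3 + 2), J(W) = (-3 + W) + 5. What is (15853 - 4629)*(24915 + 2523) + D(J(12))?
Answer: 307958821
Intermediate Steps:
J(W) = 2 + W
D(I) = 1 - 27*I² (D(I) = (I² - 28*I²) - 1*(-1) = -27*I² + 1 = 1 - 27*I²)
(15853 - 4629)*(24915 + 2523) + D(J(12)) = (15853 - 4629)*(24915 + 2523) + (1 - 27*(2 + 12)²) = 11224*27438 + (1 - 27*14²) = 307964112 + (1 - 27*196) = 307964112 + (1 - 5292) = 307964112 - 5291 = 307958821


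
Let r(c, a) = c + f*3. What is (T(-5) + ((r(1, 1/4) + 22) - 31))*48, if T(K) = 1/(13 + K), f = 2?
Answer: -90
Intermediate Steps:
r(c, a) = 6 + c (r(c, a) = c + 2*3 = c + 6 = 6 + c)
(T(-5) + ((r(1, 1/4) + 22) - 31))*48 = (1/(13 - 5) + (((6 + 1) + 22) - 31))*48 = (1/8 + ((7 + 22) - 31))*48 = (1/8 + (29 - 31))*48 = (1/8 - 2)*48 = -15/8*48 = -90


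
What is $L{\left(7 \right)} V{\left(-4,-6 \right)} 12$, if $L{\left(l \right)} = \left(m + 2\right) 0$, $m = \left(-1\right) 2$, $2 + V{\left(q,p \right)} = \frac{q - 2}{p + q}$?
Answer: $0$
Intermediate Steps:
$V{\left(q,p \right)} = -2 + \frac{-2 + q}{p + q}$ ($V{\left(q,p \right)} = -2 + \frac{q - 2}{p + q} = -2 + \frac{-2 + q}{p + q}$)
$m = -2$
$L{\left(l \right)} = 0$ ($L{\left(l \right)} = \left(-2 + 2\right) 0 = 0 \cdot 0 = 0$)
$L{\left(7 \right)} V{\left(-4,-6 \right)} 12 = 0 \frac{-2 - -4 - -12}{-6 - 4} \cdot 12 = 0 \frac{-2 + 4 + 12}{-10} \cdot 12 = 0 \left(\left(- \frac{1}{10}\right) 14\right) 12 = 0 \left(- \frac{7}{5}\right) 12 = 0 \cdot 12 = 0$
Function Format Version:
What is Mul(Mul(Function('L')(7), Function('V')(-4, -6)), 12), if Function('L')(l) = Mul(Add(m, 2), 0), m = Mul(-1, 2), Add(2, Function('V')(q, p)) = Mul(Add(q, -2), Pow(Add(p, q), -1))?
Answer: 0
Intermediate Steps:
Function('V')(q, p) = Add(-2, Mul(Pow(Add(p, q), -1), Add(-2, q))) (Function('V')(q, p) = Add(-2, Mul(Add(q, -2), Pow(Add(p, q), -1))) = Add(-2, Mul(Add(-2, q), Pow(Add(p, q), -1))) = Add(-2, Mul(Pow(Add(p, q), -1), Add(-2, q))))
m = -2
Function('L')(l) = 0 (Function('L')(l) = Mul(Add(-2, 2), 0) = Mul(0, 0) = 0)
Mul(Mul(Function('L')(7), Function('V')(-4, -6)), 12) = Mul(Mul(0, Mul(Pow(Add(-6, -4), -1), Add(-2, Mul(-1, -4), Mul(-2, -6)))), 12) = Mul(Mul(0, Mul(Pow(-10, -1), Add(-2, 4, 12))), 12) = Mul(Mul(0, Mul(Rational(-1, 10), 14)), 12) = Mul(Mul(0, Rational(-7, 5)), 12) = Mul(0, 12) = 0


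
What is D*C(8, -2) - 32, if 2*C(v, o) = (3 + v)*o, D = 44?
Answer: -516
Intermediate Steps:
C(v, o) = o*(3 + v)/2 (C(v, o) = ((3 + v)*o)/2 = (o*(3 + v))/2 = o*(3 + v)/2)
D*C(8, -2) - 32 = 44*((1/2)*(-2)*(3 + 8)) - 32 = 44*((1/2)*(-2)*11) - 32 = 44*(-11) - 32 = -484 - 32 = -516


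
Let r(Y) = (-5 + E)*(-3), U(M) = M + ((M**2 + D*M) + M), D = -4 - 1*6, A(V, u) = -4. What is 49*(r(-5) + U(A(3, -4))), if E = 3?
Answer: 2646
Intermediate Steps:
D = -10 (D = -4 - 6 = -10)
U(M) = M**2 - 8*M (U(M) = M + ((M**2 - 10*M) + M) = M + (M**2 - 9*M) = M**2 - 8*M)
r(Y) = 6 (r(Y) = (-5 + 3)*(-3) = -2*(-3) = 6)
49*(r(-5) + U(A(3, -4))) = 49*(6 - 4*(-8 - 4)) = 49*(6 - 4*(-12)) = 49*(6 + 48) = 49*54 = 2646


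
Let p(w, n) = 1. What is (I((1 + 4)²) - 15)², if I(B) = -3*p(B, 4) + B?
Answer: 49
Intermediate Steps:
I(B) = -3 + B (I(B) = -3*1 + B = -3 + B)
(I((1 + 4)²) - 15)² = ((-3 + (1 + 4)²) - 15)² = ((-3 + 5²) - 15)² = ((-3 + 25) - 15)² = (22 - 15)² = 7² = 49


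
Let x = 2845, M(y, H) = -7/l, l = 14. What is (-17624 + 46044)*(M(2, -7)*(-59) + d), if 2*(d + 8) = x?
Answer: 41038480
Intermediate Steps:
M(y, H) = -½ (M(y, H) = -7/14 = -7*1/14 = -½)
d = 2829/2 (d = -8 + (½)*2845 = -8 + 2845/2 = 2829/2 ≈ 1414.5)
(-17624 + 46044)*(M(2, -7)*(-59) + d) = (-17624 + 46044)*(-½*(-59) + 2829/2) = 28420*(59/2 + 2829/2) = 28420*1444 = 41038480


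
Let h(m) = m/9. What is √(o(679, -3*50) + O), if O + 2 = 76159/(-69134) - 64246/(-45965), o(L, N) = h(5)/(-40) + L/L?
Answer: I*√260937373398372148010/19066465860 ≈ 0.84722*I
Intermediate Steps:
h(m) = m/9 (h(m) = m*(⅑) = m/9)
o(L, N) = 71/72 (o(L, N) = ((⅑)*5)/(-40) + L/L = (5/9)*(-1/40) + 1 = -1/72 + 1 = 71/72)
O = -5414554091/3177744310 (O = -2 + (76159/(-69134) - 64246/(-45965)) = -2 + (76159*(-1/69134) - 64246*(-1/45965)) = -2 + (-76159/69134 + 64246/45965) = -2 + 940934529/3177744310 = -5414554091/3177744310 ≈ -1.7039)
√(o(679, -3*50) + O) = √(71/72 - 5414554091/3177744310) = √(-82114024271/114398795160) = I*√260937373398372148010/19066465860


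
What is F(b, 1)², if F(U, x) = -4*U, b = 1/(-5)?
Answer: 16/25 ≈ 0.64000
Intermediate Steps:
b = -⅕ ≈ -0.20000
F(b, 1)² = (-4*(-⅕))² = (⅘)² = 16/25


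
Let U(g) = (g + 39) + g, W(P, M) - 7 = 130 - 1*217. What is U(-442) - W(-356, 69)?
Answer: -765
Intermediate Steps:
W(P, M) = -80 (W(P, M) = 7 + (130 - 1*217) = 7 + (130 - 217) = 7 - 87 = -80)
U(g) = 39 + 2*g (U(g) = (39 + g) + g = 39 + 2*g)
U(-442) - W(-356, 69) = (39 + 2*(-442)) - 1*(-80) = (39 - 884) + 80 = -845 + 80 = -765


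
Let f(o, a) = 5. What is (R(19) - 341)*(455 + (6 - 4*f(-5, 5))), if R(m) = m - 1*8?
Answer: -145530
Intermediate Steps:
R(m) = -8 + m (R(m) = m - 8 = -8 + m)
(R(19) - 341)*(455 + (6 - 4*f(-5, 5))) = ((-8 + 19) - 341)*(455 + (6 - 4*5)) = (11 - 341)*(455 + (6 - 20)) = -330*(455 - 14) = -330*441 = -145530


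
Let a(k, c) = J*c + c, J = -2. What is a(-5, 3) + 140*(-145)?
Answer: -20303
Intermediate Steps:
a(k, c) = -c (a(k, c) = -2*c + c = -c)
a(-5, 3) + 140*(-145) = -1*3 + 140*(-145) = -3 - 20300 = -20303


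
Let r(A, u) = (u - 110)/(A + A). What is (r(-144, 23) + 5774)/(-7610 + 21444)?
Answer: 554333/1328064 ≈ 0.41740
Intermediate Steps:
r(A, u) = (-110 + u)/(2*A) (r(A, u) = (-110 + u)/((2*A)) = (-110 + u)*(1/(2*A)) = (-110 + u)/(2*A))
(r(-144, 23) + 5774)/(-7610 + 21444) = ((½)*(-110 + 23)/(-144) + 5774)/(-7610 + 21444) = ((½)*(-1/144)*(-87) + 5774)/13834 = (29/96 + 5774)*(1/13834) = (554333/96)*(1/13834) = 554333/1328064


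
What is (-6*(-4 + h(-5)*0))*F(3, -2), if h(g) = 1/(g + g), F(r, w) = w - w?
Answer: 0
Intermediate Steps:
F(r, w) = 0
h(g) = 1/(2*g)
(-6*(-4 + h(-5)*0))*F(3, -2) = -6*(-4 + ((1/2)/(-5))*0)*0 = -6*(-4 + ((1/2)*(-1/5))*0)*0 = -6*(-4 - 1/10*0)*0 = -6*(-4 + 0)*0 = -6*(-4)*0 = 24*0 = 0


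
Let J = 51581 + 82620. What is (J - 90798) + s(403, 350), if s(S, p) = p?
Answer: 43753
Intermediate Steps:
J = 134201
(J - 90798) + s(403, 350) = (134201 - 90798) + 350 = 43403 + 350 = 43753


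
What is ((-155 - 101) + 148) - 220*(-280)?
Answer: 61492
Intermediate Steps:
((-155 - 101) + 148) - 220*(-280) = (-256 + 148) + 61600 = -108 + 61600 = 61492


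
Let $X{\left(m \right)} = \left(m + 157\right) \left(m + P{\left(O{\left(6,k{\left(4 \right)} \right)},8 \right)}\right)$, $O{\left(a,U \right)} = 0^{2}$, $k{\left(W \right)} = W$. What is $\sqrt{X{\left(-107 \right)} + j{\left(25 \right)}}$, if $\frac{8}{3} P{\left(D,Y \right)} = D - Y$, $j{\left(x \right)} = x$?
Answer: $5 i \sqrt{219} \approx 73.993 i$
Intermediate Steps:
$O{\left(a,U \right)} = 0$
$P{\left(D,Y \right)} = - \frac{3 Y}{8} + \frac{3 D}{8}$ ($P{\left(D,Y \right)} = \frac{3 \left(D - Y\right)}{8} = - \frac{3 Y}{8} + \frac{3 D}{8}$)
$X{\left(m \right)} = \left(-3 + m\right) \left(157 + m\right)$ ($X{\left(m \right)} = \left(m + 157\right) \left(m + \left(\left(- \frac{3}{8}\right) 8 + \frac{3}{8} \cdot 0\right)\right) = \left(157 + m\right) \left(m + \left(-3 + 0\right)\right) = \left(157 + m\right) \left(m - 3\right) = \left(157 + m\right) \left(-3 + m\right) = \left(-3 + m\right) \left(157 + m\right)$)
$\sqrt{X{\left(-107 \right)} + j{\left(25 \right)}} = \sqrt{\left(-471 + \left(-107\right)^{2} + 154 \left(-107\right)\right) + 25} = \sqrt{\left(-471 + 11449 - 16478\right) + 25} = \sqrt{-5500 + 25} = \sqrt{-5475} = 5 i \sqrt{219}$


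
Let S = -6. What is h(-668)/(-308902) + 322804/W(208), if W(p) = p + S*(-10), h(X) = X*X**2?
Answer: 22449950823/10348217 ≈ 2169.4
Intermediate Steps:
h(X) = X**3
W(p) = 60 + p (W(p) = p - 6*(-10) = p + 60 = 60 + p)
h(-668)/(-308902) + 322804/W(208) = (-668)**3/(-308902) + 322804/(60 + 208) = -298077632*(-1/308902) + 322804/268 = 149038816/154451 + 322804*(1/268) = 149038816/154451 + 80701/67 = 22449950823/10348217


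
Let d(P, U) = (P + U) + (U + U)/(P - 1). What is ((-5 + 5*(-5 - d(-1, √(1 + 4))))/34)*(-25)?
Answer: 625/34 ≈ 18.382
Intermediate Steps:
d(P, U) = P + U + 2*U/(-1 + P) (d(P, U) = (P + U) + (2*U)/(-1 + P) = (P + U) + 2*U/(-1 + P) = P + U + 2*U/(-1 + P))
((-5 + 5*(-5 - d(-1, √(1 + 4))))/34)*(-25) = ((-5 + 5*(-5 - (√(1 + 4) + (-1)² - 1*(-1) - √(1 + 4))/(-1 - 1)))/34)*(-25) = ((-5 + 5*(-5 - (√5 + 1 + 1 - √5)/(-2)))*(1/34))*(-25) = ((-5 + 5*(-5 - (-1)*2/2))*(1/34))*(-25) = ((-5 + 5*(-5 - 1*(-1)))*(1/34))*(-25) = ((-5 + 5*(-5 + 1))*(1/34))*(-25) = ((-5 + 5*(-4))*(1/34))*(-25) = ((-5 - 20)*(1/34))*(-25) = -25*1/34*(-25) = -25/34*(-25) = 625/34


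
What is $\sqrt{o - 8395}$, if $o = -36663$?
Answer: $i \sqrt{45058} \approx 212.27 i$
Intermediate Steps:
$\sqrt{o - 8395} = \sqrt{-36663 - 8395} = \sqrt{-45058} = i \sqrt{45058}$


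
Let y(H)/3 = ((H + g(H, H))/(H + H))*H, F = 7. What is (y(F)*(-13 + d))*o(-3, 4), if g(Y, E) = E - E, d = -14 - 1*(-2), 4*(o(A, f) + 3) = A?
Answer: 7875/8 ≈ 984.38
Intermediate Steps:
o(A, f) = -3 + A/4
d = -12 (d = -14 + 2 = -12)
g(Y, E) = 0
y(H) = 3*H/2 (y(H) = 3*(((H + 0)/(H + H))*H) = 3*((H/((2*H)))*H) = 3*((H*(1/(2*H)))*H) = 3*(H/2) = 3*H/2)
(y(F)*(-13 + d))*o(-3, 4) = (((3/2)*7)*(-13 - 12))*(-3 + (¼)*(-3)) = ((21/2)*(-25))*(-3 - ¾) = -525/2*(-15/4) = 7875/8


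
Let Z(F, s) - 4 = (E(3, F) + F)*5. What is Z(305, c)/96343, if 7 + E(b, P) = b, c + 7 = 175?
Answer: 1509/96343 ≈ 0.015663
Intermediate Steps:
c = 168 (c = -7 + 175 = 168)
E(b, P) = -7 + b
Z(F, s) = -16 + 5*F (Z(F, s) = 4 + ((-7 + 3) + F)*5 = 4 + (-4 + F)*5 = 4 + (-20 + 5*F) = -16 + 5*F)
Z(305, c)/96343 = (-16 + 5*305)/96343 = (-16 + 1525)*(1/96343) = 1509*(1/96343) = 1509/96343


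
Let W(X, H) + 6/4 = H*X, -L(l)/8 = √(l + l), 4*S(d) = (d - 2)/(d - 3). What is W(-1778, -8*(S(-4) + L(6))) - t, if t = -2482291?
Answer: 4970675/2 - 227584*√3 ≈ 2.0912e+6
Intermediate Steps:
S(d) = (-2 + d)/(4*(-3 + d)) (S(d) = ((d - 2)/(d - 3))/4 = ((-2 + d)/(-3 + d))/4 = (-2 + d)/(4*(-3 + d)))
L(l) = -8*√2*√l (L(l) = -8*√(l + l) = -8*√2*√l)
W(X, H) = -3/2 + H*X
W(-1778, -8*(S(-4) + L(6))) - t = (-3/2 - 8*((-2 - 4)/(4*(-3 - 4)) - 8*√2*√6)*(-1778)) - 1*(-2482291) = (-3/2 - 8*((¼)*(-6)/(-7) - 16*√3)*(-1778)) + 2482291 = (-3/2 - 8*((¼)*(-⅐)*(-6) - 16*√3)*(-1778)) + 2482291 = (-3/2 - 8*(3/14 - 16*√3)*(-1778)) + 2482291 = (-3/2 + (-12/7 + 128*√3)*(-1778)) + 2482291 = (-3/2 + (3048 - 227584*√3)) + 2482291 = (6093/2 - 227584*√3) + 2482291 = 4970675/2 - 227584*√3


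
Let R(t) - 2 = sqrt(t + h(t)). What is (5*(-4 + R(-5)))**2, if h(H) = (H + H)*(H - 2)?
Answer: 1725 - 100*sqrt(65) ≈ 918.77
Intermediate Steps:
h(H) = 2*H*(-2 + H) (h(H) = (2*H)*(-2 + H) = 2*H*(-2 + H))
R(t) = 2 + sqrt(t + 2*t*(-2 + t))
(5*(-4 + R(-5)))**2 = (5*(-4 + (2 + sqrt(-5*(-3 + 2*(-5))))))**2 = (5*(-4 + (2 + sqrt(-5*(-3 - 10)))))**2 = (5*(-4 + (2 + sqrt(-5*(-13)))))**2 = (5*(-4 + (2 + sqrt(65))))**2 = (5*(-2 + sqrt(65)))**2 = (-10 + 5*sqrt(65))**2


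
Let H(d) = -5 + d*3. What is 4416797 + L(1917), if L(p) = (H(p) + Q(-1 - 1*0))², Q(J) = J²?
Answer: 37444806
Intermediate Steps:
H(d) = -5 + 3*d
L(p) = (-4 + 3*p)² (L(p) = ((-5 + 3*p) + (-1 - 1*0)²)² = ((-5 + 3*p) + (-1 + 0)²)² = ((-5 + 3*p) + (-1)²)² = ((-5 + 3*p) + 1)² = (-4 + 3*p)²)
4416797 + L(1917) = 4416797 + (-4 + 3*1917)² = 4416797 + (-4 + 5751)² = 4416797 + 5747² = 4416797 + 33028009 = 37444806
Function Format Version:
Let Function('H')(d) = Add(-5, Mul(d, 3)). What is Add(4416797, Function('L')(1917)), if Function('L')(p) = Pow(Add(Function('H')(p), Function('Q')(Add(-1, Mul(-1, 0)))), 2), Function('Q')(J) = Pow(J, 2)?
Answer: 37444806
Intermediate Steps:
Function('H')(d) = Add(-5, Mul(3, d))
Function('L')(p) = Pow(Add(-4, Mul(3, p)), 2) (Function('L')(p) = Pow(Add(Add(-5, Mul(3, p)), Pow(Add(-1, Mul(-1, 0)), 2)), 2) = Pow(Add(Add(-5, Mul(3, p)), Pow(Add(-1, 0), 2)), 2) = Pow(Add(Add(-5, Mul(3, p)), Pow(-1, 2)), 2) = Pow(Add(Add(-5, Mul(3, p)), 1), 2) = Pow(Add(-4, Mul(3, p)), 2))
Add(4416797, Function('L')(1917)) = Add(4416797, Pow(Add(-4, Mul(3, 1917)), 2)) = Add(4416797, Pow(Add(-4, 5751), 2)) = Add(4416797, Pow(5747, 2)) = Add(4416797, 33028009) = 37444806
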